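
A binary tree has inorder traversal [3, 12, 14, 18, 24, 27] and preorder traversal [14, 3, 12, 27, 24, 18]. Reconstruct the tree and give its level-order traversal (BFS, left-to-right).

Inorder:  [3, 12, 14, 18, 24, 27]
Preorder: [14, 3, 12, 27, 24, 18]
Algorithm: preorder visits root first, so consume preorder in order;
for each root, split the current inorder slice at that value into
left-subtree inorder and right-subtree inorder, then recurse.
Recursive splits:
  root=14; inorder splits into left=[3, 12], right=[18, 24, 27]
  root=3; inorder splits into left=[], right=[12]
  root=12; inorder splits into left=[], right=[]
  root=27; inorder splits into left=[18, 24], right=[]
  root=24; inorder splits into left=[18], right=[]
  root=18; inorder splits into left=[], right=[]
Reconstructed level-order: [14, 3, 27, 12, 24, 18]


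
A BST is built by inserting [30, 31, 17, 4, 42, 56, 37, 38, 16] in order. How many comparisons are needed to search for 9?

Search path for 9: 30 -> 17 -> 4 -> 16
Found: False
Comparisons: 4


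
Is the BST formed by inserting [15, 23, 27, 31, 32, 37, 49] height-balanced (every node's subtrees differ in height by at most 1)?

Tree (level-order array): [15, None, 23, None, 27, None, 31, None, 32, None, 37, None, 49]
Definition: a tree is height-balanced if, at every node, |h(left) - h(right)| <= 1 (empty subtree has height -1).
Bottom-up per-node check:
  node 49: h_left=-1, h_right=-1, diff=0 [OK], height=0
  node 37: h_left=-1, h_right=0, diff=1 [OK], height=1
  node 32: h_left=-1, h_right=1, diff=2 [FAIL (|-1-1|=2 > 1)], height=2
  node 31: h_left=-1, h_right=2, diff=3 [FAIL (|-1-2|=3 > 1)], height=3
  node 27: h_left=-1, h_right=3, diff=4 [FAIL (|-1-3|=4 > 1)], height=4
  node 23: h_left=-1, h_right=4, diff=5 [FAIL (|-1-4|=5 > 1)], height=5
  node 15: h_left=-1, h_right=5, diff=6 [FAIL (|-1-5|=6 > 1)], height=6
Node 32 violates the condition: |-1 - 1| = 2 > 1.
Result: Not balanced


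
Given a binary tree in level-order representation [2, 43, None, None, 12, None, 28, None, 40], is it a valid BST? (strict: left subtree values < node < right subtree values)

Level-order array: [2, 43, None, None, 12, None, 28, None, 40]
Validate using subtree bounds (lo, hi): at each node, require lo < value < hi,
then recurse left with hi=value and right with lo=value.
Preorder trace (stopping at first violation):
  at node 2 with bounds (-inf, +inf): OK
  at node 43 with bounds (-inf, 2): VIOLATION
Node 43 violates its bound: not (-inf < 43 < 2).
Result: Not a valid BST


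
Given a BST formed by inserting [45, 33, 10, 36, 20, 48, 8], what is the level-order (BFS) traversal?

Tree insertion order: [45, 33, 10, 36, 20, 48, 8]
Tree (level-order array): [45, 33, 48, 10, 36, None, None, 8, 20]
BFS from the root, enqueuing left then right child of each popped node:
  queue [45] -> pop 45, enqueue [33, 48], visited so far: [45]
  queue [33, 48] -> pop 33, enqueue [10, 36], visited so far: [45, 33]
  queue [48, 10, 36] -> pop 48, enqueue [none], visited so far: [45, 33, 48]
  queue [10, 36] -> pop 10, enqueue [8, 20], visited so far: [45, 33, 48, 10]
  queue [36, 8, 20] -> pop 36, enqueue [none], visited so far: [45, 33, 48, 10, 36]
  queue [8, 20] -> pop 8, enqueue [none], visited so far: [45, 33, 48, 10, 36, 8]
  queue [20] -> pop 20, enqueue [none], visited so far: [45, 33, 48, 10, 36, 8, 20]
Result: [45, 33, 48, 10, 36, 8, 20]


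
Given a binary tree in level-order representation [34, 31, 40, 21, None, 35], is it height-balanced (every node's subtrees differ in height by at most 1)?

Tree (level-order array): [34, 31, 40, 21, None, 35]
Definition: a tree is height-balanced if, at every node, |h(left) - h(right)| <= 1 (empty subtree has height -1).
Bottom-up per-node check:
  node 21: h_left=-1, h_right=-1, diff=0 [OK], height=0
  node 31: h_left=0, h_right=-1, diff=1 [OK], height=1
  node 35: h_left=-1, h_right=-1, diff=0 [OK], height=0
  node 40: h_left=0, h_right=-1, diff=1 [OK], height=1
  node 34: h_left=1, h_right=1, diff=0 [OK], height=2
All nodes satisfy the balance condition.
Result: Balanced


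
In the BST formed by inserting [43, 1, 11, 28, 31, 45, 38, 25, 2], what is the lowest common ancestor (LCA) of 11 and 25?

Tree insertion order: [43, 1, 11, 28, 31, 45, 38, 25, 2]
Tree (level-order array): [43, 1, 45, None, 11, None, None, 2, 28, None, None, 25, 31, None, None, None, 38]
In a BST, the LCA of p=11, q=25 is the first node v on the
root-to-leaf path with p <= v <= q (go left if both < v, right if both > v).
Walk from root:
  at 43: both 11 and 25 < 43, go left
  at 1: both 11 and 25 > 1, go right
  at 11: 11 <= 11 <= 25, this is the LCA
LCA = 11


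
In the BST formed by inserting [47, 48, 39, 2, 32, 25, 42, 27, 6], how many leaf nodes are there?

Tree built from: [47, 48, 39, 2, 32, 25, 42, 27, 6]
Tree (level-order array): [47, 39, 48, 2, 42, None, None, None, 32, None, None, 25, None, 6, 27]
Rule: A leaf has 0 children.
Per-node child counts:
  node 47: 2 child(ren)
  node 39: 2 child(ren)
  node 2: 1 child(ren)
  node 32: 1 child(ren)
  node 25: 2 child(ren)
  node 6: 0 child(ren)
  node 27: 0 child(ren)
  node 42: 0 child(ren)
  node 48: 0 child(ren)
Matching nodes: [6, 27, 42, 48]
Count of leaf nodes: 4


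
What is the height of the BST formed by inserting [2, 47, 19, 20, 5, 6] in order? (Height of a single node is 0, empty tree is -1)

Insertion order: [2, 47, 19, 20, 5, 6]
Tree (level-order array): [2, None, 47, 19, None, 5, 20, None, 6]
Compute height bottom-up (empty subtree = -1):
  height(6) = 1 + max(-1, -1) = 0
  height(5) = 1 + max(-1, 0) = 1
  height(20) = 1 + max(-1, -1) = 0
  height(19) = 1 + max(1, 0) = 2
  height(47) = 1 + max(2, -1) = 3
  height(2) = 1 + max(-1, 3) = 4
Height = 4


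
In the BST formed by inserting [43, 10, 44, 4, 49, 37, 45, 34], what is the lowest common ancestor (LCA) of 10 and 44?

Tree insertion order: [43, 10, 44, 4, 49, 37, 45, 34]
Tree (level-order array): [43, 10, 44, 4, 37, None, 49, None, None, 34, None, 45]
In a BST, the LCA of p=10, q=44 is the first node v on the
root-to-leaf path with p <= v <= q (go left if both < v, right if both > v).
Walk from root:
  at 43: 10 <= 43 <= 44, this is the LCA
LCA = 43


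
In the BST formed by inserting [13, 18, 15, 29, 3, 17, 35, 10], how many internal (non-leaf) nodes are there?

Tree built from: [13, 18, 15, 29, 3, 17, 35, 10]
Tree (level-order array): [13, 3, 18, None, 10, 15, 29, None, None, None, 17, None, 35]
Rule: An internal node has at least one child.
Per-node child counts:
  node 13: 2 child(ren)
  node 3: 1 child(ren)
  node 10: 0 child(ren)
  node 18: 2 child(ren)
  node 15: 1 child(ren)
  node 17: 0 child(ren)
  node 29: 1 child(ren)
  node 35: 0 child(ren)
Matching nodes: [13, 3, 18, 15, 29]
Count of internal (non-leaf) nodes: 5


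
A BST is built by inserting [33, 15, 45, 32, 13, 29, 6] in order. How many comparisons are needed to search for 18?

Search path for 18: 33 -> 15 -> 32 -> 29
Found: False
Comparisons: 4


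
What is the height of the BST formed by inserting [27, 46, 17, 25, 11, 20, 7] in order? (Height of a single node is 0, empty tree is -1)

Insertion order: [27, 46, 17, 25, 11, 20, 7]
Tree (level-order array): [27, 17, 46, 11, 25, None, None, 7, None, 20]
Compute height bottom-up (empty subtree = -1):
  height(7) = 1 + max(-1, -1) = 0
  height(11) = 1 + max(0, -1) = 1
  height(20) = 1 + max(-1, -1) = 0
  height(25) = 1 + max(0, -1) = 1
  height(17) = 1 + max(1, 1) = 2
  height(46) = 1 + max(-1, -1) = 0
  height(27) = 1 + max(2, 0) = 3
Height = 3


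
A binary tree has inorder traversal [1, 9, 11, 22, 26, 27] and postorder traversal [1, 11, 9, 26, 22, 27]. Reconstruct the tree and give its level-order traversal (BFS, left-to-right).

Inorder:   [1, 9, 11, 22, 26, 27]
Postorder: [1, 11, 9, 26, 22, 27]
Algorithm: postorder visits root last, so walk postorder right-to-left;
each value is the root of the current inorder slice — split it at that
value, recurse on the right subtree first, then the left.
Recursive splits:
  root=27; inorder splits into left=[1, 9, 11, 22, 26], right=[]
  root=22; inorder splits into left=[1, 9, 11], right=[26]
  root=26; inorder splits into left=[], right=[]
  root=9; inorder splits into left=[1], right=[11]
  root=11; inorder splits into left=[], right=[]
  root=1; inorder splits into left=[], right=[]
Reconstructed level-order: [27, 22, 9, 26, 1, 11]


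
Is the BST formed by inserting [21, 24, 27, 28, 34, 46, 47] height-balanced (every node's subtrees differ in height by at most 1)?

Tree (level-order array): [21, None, 24, None, 27, None, 28, None, 34, None, 46, None, 47]
Definition: a tree is height-balanced if, at every node, |h(left) - h(right)| <= 1 (empty subtree has height -1).
Bottom-up per-node check:
  node 47: h_left=-1, h_right=-1, diff=0 [OK], height=0
  node 46: h_left=-1, h_right=0, diff=1 [OK], height=1
  node 34: h_left=-1, h_right=1, diff=2 [FAIL (|-1-1|=2 > 1)], height=2
  node 28: h_left=-1, h_right=2, diff=3 [FAIL (|-1-2|=3 > 1)], height=3
  node 27: h_left=-1, h_right=3, diff=4 [FAIL (|-1-3|=4 > 1)], height=4
  node 24: h_left=-1, h_right=4, diff=5 [FAIL (|-1-4|=5 > 1)], height=5
  node 21: h_left=-1, h_right=5, diff=6 [FAIL (|-1-5|=6 > 1)], height=6
Node 34 violates the condition: |-1 - 1| = 2 > 1.
Result: Not balanced


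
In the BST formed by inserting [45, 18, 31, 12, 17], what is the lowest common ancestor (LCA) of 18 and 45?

Tree insertion order: [45, 18, 31, 12, 17]
Tree (level-order array): [45, 18, None, 12, 31, None, 17]
In a BST, the LCA of p=18, q=45 is the first node v on the
root-to-leaf path with p <= v <= q (go left if both < v, right if both > v).
Walk from root:
  at 45: 18 <= 45 <= 45, this is the LCA
LCA = 45


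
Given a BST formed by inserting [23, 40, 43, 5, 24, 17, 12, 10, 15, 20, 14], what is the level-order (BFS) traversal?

Tree insertion order: [23, 40, 43, 5, 24, 17, 12, 10, 15, 20, 14]
Tree (level-order array): [23, 5, 40, None, 17, 24, 43, 12, 20, None, None, None, None, 10, 15, None, None, None, None, 14]
BFS from the root, enqueuing left then right child of each popped node:
  queue [23] -> pop 23, enqueue [5, 40], visited so far: [23]
  queue [5, 40] -> pop 5, enqueue [17], visited so far: [23, 5]
  queue [40, 17] -> pop 40, enqueue [24, 43], visited so far: [23, 5, 40]
  queue [17, 24, 43] -> pop 17, enqueue [12, 20], visited so far: [23, 5, 40, 17]
  queue [24, 43, 12, 20] -> pop 24, enqueue [none], visited so far: [23, 5, 40, 17, 24]
  queue [43, 12, 20] -> pop 43, enqueue [none], visited so far: [23, 5, 40, 17, 24, 43]
  queue [12, 20] -> pop 12, enqueue [10, 15], visited so far: [23, 5, 40, 17, 24, 43, 12]
  queue [20, 10, 15] -> pop 20, enqueue [none], visited so far: [23, 5, 40, 17, 24, 43, 12, 20]
  queue [10, 15] -> pop 10, enqueue [none], visited so far: [23, 5, 40, 17, 24, 43, 12, 20, 10]
  queue [15] -> pop 15, enqueue [14], visited so far: [23, 5, 40, 17, 24, 43, 12, 20, 10, 15]
  queue [14] -> pop 14, enqueue [none], visited so far: [23, 5, 40, 17, 24, 43, 12, 20, 10, 15, 14]
Result: [23, 5, 40, 17, 24, 43, 12, 20, 10, 15, 14]


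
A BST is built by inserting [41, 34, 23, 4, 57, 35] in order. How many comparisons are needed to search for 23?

Search path for 23: 41 -> 34 -> 23
Found: True
Comparisons: 3


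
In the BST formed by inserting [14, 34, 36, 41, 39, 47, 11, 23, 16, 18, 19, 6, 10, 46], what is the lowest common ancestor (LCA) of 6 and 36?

Tree insertion order: [14, 34, 36, 41, 39, 47, 11, 23, 16, 18, 19, 6, 10, 46]
Tree (level-order array): [14, 11, 34, 6, None, 23, 36, None, 10, 16, None, None, 41, None, None, None, 18, 39, 47, None, 19, None, None, 46]
In a BST, the LCA of p=6, q=36 is the first node v on the
root-to-leaf path with p <= v <= q (go left if both < v, right if both > v).
Walk from root:
  at 14: 6 <= 14 <= 36, this is the LCA
LCA = 14


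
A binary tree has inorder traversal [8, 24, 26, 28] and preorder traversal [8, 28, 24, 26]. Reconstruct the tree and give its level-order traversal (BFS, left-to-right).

Inorder:  [8, 24, 26, 28]
Preorder: [8, 28, 24, 26]
Algorithm: preorder visits root first, so consume preorder in order;
for each root, split the current inorder slice at that value into
left-subtree inorder and right-subtree inorder, then recurse.
Recursive splits:
  root=8; inorder splits into left=[], right=[24, 26, 28]
  root=28; inorder splits into left=[24, 26], right=[]
  root=24; inorder splits into left=[], right=[26]
  root=26; inorder splits into left=[], right=[]
Reconstructed level-order: [8, 28, 24, 26]


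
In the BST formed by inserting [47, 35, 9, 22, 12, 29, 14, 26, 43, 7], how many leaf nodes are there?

Tree built from: [47, 35, 9, 22, 12, 29, 14, 26, 43, 7]
Tree (level-order array): [47, 35, None, 9, 43, 7, 22, None, None, None, None, 12, 29, None, 14, 26]
Rule: A leaf has 0 children.
Per-node child counts:
  node 47: 1 child(ren)
  node 35: 2 child(ren)
  node 9: 2 child(ren)
  node 7: 0 child(ren)
  node 22: 2 child(ren)
  node 12: 1 child(ren)
  node 14: 0 child(ren)
  node 29: 1 child(ren)
  node 26: 0 child(ren)
  node 43: 0 child(ren)
Matching nodes: [7, 14, 26, 43]
Count of leaf nodes: 4


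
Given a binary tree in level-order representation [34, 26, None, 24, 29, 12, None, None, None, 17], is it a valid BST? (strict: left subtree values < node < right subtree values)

Level-order array: [34, 26, None, 24, 29, 12, None, None, None, 17]
Validate using subtree bounds (lo, hi): at each node, require lo < value < hi,
then recurse left with hi=value and right with lo=value.
Preorder trace (stopping at first violation):
  at node 34 with bounds (-inf, +inf): OK
  at node 26 with bounds (-inf, 34): OK
  at node 24 with bounds (-inf, 26): OK
  at node 12 with bounds (-inf, 24): OK
  at node 17 with bounds (-inf, 12): VIOLATION
Node 17 violates its bound: not (-inf < 17 < 12).
Result: Not a valid BST


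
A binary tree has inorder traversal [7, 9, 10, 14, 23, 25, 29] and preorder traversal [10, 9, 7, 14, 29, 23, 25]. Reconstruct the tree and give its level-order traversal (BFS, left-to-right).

Inorder:  [7, 9, 10, 14, 23, 25, 29]
Preorder: [10, 9, 7, 14, 29, 23, 25]
Algorithm: preorder visits root first, so consume preorder in order;
for each root, split the current inorder slice at that value into
left-subtree inorder and right-subtree inorder, then recurse.
Recursive splits:
  root=10; inorder splits into left=[7, 9], right=[14, 23, 25, 29]
  root=9; inorder splits into left=[7], right=[]
  root=7; inorder splits into left=[], right=[]
  root=14; inorder splits into left=[], right=[23, 25, 29]
  root=29; inorder splits into left=[23, 25], right=[]
  root=23; inorder splits into left=[], right=[25]
  root=25; inorder splits into left=[], right=[]
Reconstructed level-order: [10, 9, 14, 7, 29, 23, 25]


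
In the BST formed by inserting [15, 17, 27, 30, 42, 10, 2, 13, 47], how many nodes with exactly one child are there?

Tree built from: [15, 17, 27, 30, 42, 10, 2, 13, 47]
Tree (level-order array): [15, 10, 17, 2, 13, None, 27, None, None, None, None, None, 30, None, 42, None, 47]
Rule: These are nodes with exactly 1 non-null child.
Per-node child counts:
  node 15: 2 child(ren)
  node 10: 2 child(ren)
  node 2: 0 child(ren)
  node 13: 0 child(ren)
  node 17: 1 child(ren)
  node 27: 1 child(ren)
  node 30: 1 child(ren)
  node 42: 1 child(ren)
  node 47: 0 child(ren)
Matching nodes: [17, 27, 30, 42]
Count of nodes with exactly one child: 4


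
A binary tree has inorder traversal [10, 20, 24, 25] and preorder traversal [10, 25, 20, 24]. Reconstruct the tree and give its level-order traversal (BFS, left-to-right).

Inorder:  [10, 20, 24, 25]
Preorder: [10, 25, 20, 24]
Algorithm: preorder visits root first, so consume preorder in order;
for each root, split the current inorder slice at that value into
left-subtree inorder and right-subtree inorder, then recurse.
Recursive splits:
  root=10; inorder splits into left=[], right=[20, 24, 25]
  root=25; inorder splits into left=[20, 24], right=[]
  root=20; inorder splits into left=[], right=[24]
  root=24; inorder splits into left=[], right=[]
Reconstructed level-order: [10, 25, 20, 24]


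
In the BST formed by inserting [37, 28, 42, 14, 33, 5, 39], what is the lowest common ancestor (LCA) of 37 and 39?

Tree insertion order: [37, 28, 42, 14, 33, 5, 39]
Tree (level-order array): [37, 28, 42, 14, 33, 39, None, 5]
In a BST, the LCA of p=37, q=39 is the first node v on the
root-to-leaf path with p <= v <= q (go left if both < v, right if both > v).
Walk from root:
  at 37: 37 <= 37 <= 39, this is the LCA
LCA = 37


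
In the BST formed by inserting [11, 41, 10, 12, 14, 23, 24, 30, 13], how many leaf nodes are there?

Tree built from: [11, 41, 10, 12, 14, 23, 24, 30, 13]
Tree (level-order array): [11, 10, 41, None, None, 12, None, None, 14, 13, 23, None, None, None, 24, None, 30]
Rule: A leaf has 0 children.
Per-node child counts:
  node 11: 2 child(ren)
  node 10: 0 child(ren)
  node 41: 1 child(ren)
  node 12: 1 child(ren)
  node 14: 2 child(ren)
  node 13: 0 child(ren)
  node 23: 1 child(ren)
  node 24: 1 child(ren)
  node 30: 0 child(ren)
Matching nodes: [10, 13, 30]
Count of leaf nodes: 3


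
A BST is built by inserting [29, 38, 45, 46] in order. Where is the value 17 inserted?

Starting tree (level order): [29, None, 38, None, 45, None, 46]
Insertion path: 29
Result: insert 17 as left child of 29
Final tree (level order): [29, 17, 38, None, None, None, 45, None, 46]


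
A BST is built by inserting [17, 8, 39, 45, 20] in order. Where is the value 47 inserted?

Starting tree (level order): [17, 8, 39, None, None, 20, 45]
Insertion path: 17 -> 39 -> 45
Result: insert 47 as right child of 45
Final tree (level order): [17, 8, 39, None, None, 20, 45, None, None, None, 47]


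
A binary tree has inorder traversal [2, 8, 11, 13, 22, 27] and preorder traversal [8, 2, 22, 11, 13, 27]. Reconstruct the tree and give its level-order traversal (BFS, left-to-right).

Inorder:  [2, 8, 11, 13, 22, 27]
Preorder: [8, 2, 22, 11, 13, 27]
Algorithm: preorder visits root first, so consume preorder in order;
for each root, split the current inorder slice at that value into
left-subtree inorder and right-subtree inorder, then recurse.
Recursive splits:
  root=8; inorder splits into left=[2], right=[11, 13, 22, 27]
  root=2; inorder splits into left=[], right=[]
  root=22; inorder splits into left=[11, 13], right=[27]
  root=11; inorder splits into left=[], right=[13]
  root=13; inorder splits into left=[], right=[]
  root=27; inorder splits into left=[], right=[]
Reconstructed level-order: [8, 2, 22, 11, 27, 13]


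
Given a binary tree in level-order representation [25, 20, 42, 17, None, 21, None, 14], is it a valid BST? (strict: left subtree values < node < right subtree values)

Level-order array: [25, 20, 42, 17, None, 21, None, 14]
Validate using subtree bounds (lo, hi): at each node, require lo < value < hi,
then recurse left with hi=value and right with lo=value.
Preorder trace (stopping at first violation):
  at node 25 with bounds (-inf, +inf): OK
  at node 20 with bounds (-inf, 25): OK
  at node 17 with bounds (-inf, 20): OK
  at node 14 with bounds (-inf, 17): OK
  at node 42 with bounds (25, +inf): OK
  at node 21 with bounds (25, 42): VIOLATION
Node 21 violates its bound: not (25 < 21 < 42).
Result: Not a valid BST


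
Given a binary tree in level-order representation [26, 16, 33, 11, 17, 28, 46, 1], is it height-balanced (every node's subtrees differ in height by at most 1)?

Tree (level-order array): [26, 16, 33, 11, 17, 28, 46, 1]
Definition: a tree is height-balanced if, at every node, |h(left) - h(right)| <= 1 (empty subtree has height -1).
Bottom-up per-node check:
  node 1: h_left=-1, h_right=-1, diff=0 [OK], height=0
  node 11: h_left=0, h_right=-1, diff=1 [OK], height=1
  node 17: h_left=-1, h_right=-1, diff=0 [OK], height=0
  node 16: h_left=1, h_right=0, diff=1 [OK], height=2
  node 28: h_left=-1, h_right=-1, diff=0 [OK], height=0
  node 46: h_left=-1, h_right=-1, diff=0 [OK], height=0
  node 33: h_left=0, h_right=0, diff=0 [OK], height=1
  node 26: h_left=2, h_right=1, diff=1 [OK], height=3
All nodes satisfy the balance condition.
Result: Balanced


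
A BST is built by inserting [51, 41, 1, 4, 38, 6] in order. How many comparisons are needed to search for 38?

Search path for 38: 51 -> 41 -> 1 -> 4 -> 38
Found: True
Comparisons: 5


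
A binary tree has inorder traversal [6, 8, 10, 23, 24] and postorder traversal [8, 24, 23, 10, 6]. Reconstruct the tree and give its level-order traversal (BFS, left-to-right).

Inorder:   [6, 8, 10, 23, 24]
Postorder: [8, 24, 23, 10, 6]
Algorithm: postorder visits root last, so walk postorder right-to-left;
each value is the root of the current inorder slice — split it at that
value, recurse on the right subtree first, then the left.
Recursive splits:
  root=6; inorder splits into left=[], right=[8, 10, 23, 24]
  root=10; inorder splits into left=[8], right=[23, 24]
  root=23; inorder splits into left=[], right=[24]
  root=24; inorder splits into left=[], right=[]
  root=8; inorder splits into left=[], right=[]
Reconstructed level-order: [6, 10, 8, 23, 24]


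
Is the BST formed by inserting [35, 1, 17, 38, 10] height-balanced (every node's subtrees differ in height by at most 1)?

Tree (level-order array): [35, 1, 38, None, 17, None, None, 10]
Definition: a tree is height-balanced if, at every node, |h(left) - h(right)| <= 1 (empty subtree has height -1).
Bottom-up per-node check:
  node 10: h_left=-1, h_right=-1, diff=0 [OK], height=0
  node 17: h_left=0, h_right=-1, diff=1 [OK], height=1
  node 1: h_left=-1, h_right=1, diff=2 [FAIL (|-1-1|=2 > 1)], height=2
  node 38: h_left=-1, h_right=-1, diff=0 [OK], height=0
  node 35: h_left=2, h_right=0, diff=2 [FAIL (|2-0|=2 > 1)], height=3
Node 1 violates the condition: |-1 - 1| = 2 > 1.
Result: Not balanced


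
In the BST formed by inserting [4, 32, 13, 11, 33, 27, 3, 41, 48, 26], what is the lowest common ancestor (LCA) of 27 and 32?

Tree insertion order: [4, 32, 13, 11, 33, 27, 3, 41, 48, 26]
Tree (level-order array): [4, 3, 32, None, None, 13, 33, 11, 27, None, 41, None, None, 26, None, None, 48]
In a BST, the LCA of p=27, q=32 is the first node v on the
root-to-leaf path with p <= v <= q (go left if both < v, right if both > v).
Walk from root:
  at 4: both 27 and 32 > 4, go right
  at 32: 27 <= 32 <= 32, this is the LCA
LCA = 32


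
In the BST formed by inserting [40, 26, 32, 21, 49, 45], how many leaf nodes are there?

Tree built from: [40, 26, 32, 21, 49, 45]
Tree (level-order array): [40, 26, 49, 21, 32, 45]
Rule: A leaf has 0 children.
Per-node child counts:
  node 40: 2 child(ren)
  node 26: 2 child(ren)
  node 21: 0 child(ren)
  node 32: 0 child(ren)
  node 49: 1 child(ren)
  node 45: 0 child(ren)
Matching nodes: [21, 32, 45]
Count of leaf nodes: 3


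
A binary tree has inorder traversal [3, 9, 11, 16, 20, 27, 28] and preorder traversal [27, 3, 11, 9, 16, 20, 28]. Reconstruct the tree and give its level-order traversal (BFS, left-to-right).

Inorder:  [3, 9, 11, 16, 20, 27, 28]
Preorder: [27, 3, 11, 9, 16, 20, 28]
Algorithm: preorder visits root first, so consume preorder in order;
for each root, split the current inorder slice at that value into
left-subtree inorder and right-subtree inorder, then recurse.
Recursive splits:
  root=27; inorder splits into left=[3, 9, 11, 16, 20], right=[28]
  root=3; inorder splits into left=[], right=[9, 11, 16, 20]
  root=11; inorder splits into left=[9], right=[16, 20]
  root=9; inorder splits into left=[], right=[]
  root=16; inorder splits into left=[], right=[20]
  root=20; inorder splits into left=[], right=[]
  root=28; inorder splits into left=[], right=[]
Reconstructed level-order: [27, 3, 28, 11, 9, 16, 20]


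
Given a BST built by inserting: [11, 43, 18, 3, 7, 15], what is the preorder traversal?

Tree insertion order: [11, 43, 18, 3, 7, 15]
Tree (level-order array): [11, 3, 43, None, 7, 18, None, None, None, 15]
Preorder traversal: [11, 3, 7, 43, 18, 15]


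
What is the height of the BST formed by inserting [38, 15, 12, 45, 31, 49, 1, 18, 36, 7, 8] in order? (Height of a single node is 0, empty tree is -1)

Insertion order: [38, 15, 12, 45, 31, 49, 1, 18, 36, 7, 8]
Tree (level-order array): [38, 15, 45, 12, 31, None, 49, 1, None, 18, 36, None, None, None, 7, None, None, None, None, None, 8]
Compute height bottom-up (empty subtree = -1):
  height(8) = 1 + max(-1, -1) = 0
  height(7) = 1 + max(-1, 0) = 1
  height(1) = 1 + max(-1, 1) = 2
  height(12) = 1 + max(2, -1) = 3
  height(18) = 1 + max(-1, -1) = 0
  height(36) = 1 + max(-1, -1) = 0
  height(31) = 1 + max(0, 0) = 1
  height(15) = 1 + max(3, 1) = 4
  height(49) = 1 + max(-1, -1) = 0
  height(45) = 1 + max(-1, 0) = 1
  height(38) = 1 + max(4, 1) = 5
Height = 5


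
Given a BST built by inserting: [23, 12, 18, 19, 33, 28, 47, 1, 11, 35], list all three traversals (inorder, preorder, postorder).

Tree insertion order: [23, 12, 18, 19, 33, 28, 47, 1, 11, 35]
Tree (level-order array): [23, 12, 33, 1, 18, 28, 47, None, 11, None, 19, None, None, 35]
Inorder (L, root, R): [1, 11, 12, 18, 19, 23, 28, 33, 35, 47]
Preorder (root, L, R): [23, 12, 1, 11, 18, 19, 33, 28, 47, 35]
Postorder (L, R, root): [11, 1, 19, 18, 12, 28, 35, 47, 33, 23]


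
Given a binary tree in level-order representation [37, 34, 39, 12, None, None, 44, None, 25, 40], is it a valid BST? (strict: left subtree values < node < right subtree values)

Level-order array: [37, 34, 39, 12, None, None, 44, None, 25, 40]
Validate using subtree bounds (lo, hi): at each node, require lo < value < hi,
then recurse left with hi=value and right with lo=value.
Preorder trace (stopping at first violation):
  at node 37 with bounds (-inf, +inf): OK
  at node 34 with bounds (-inf, 37): OK
  at node 12 with bounds (-inf, 34): OK
  at node 25 with bounds (12, 34): OK
  at node 39 with bounds (37, +inf): OK
  at node 44 with bounds (39, +inf): OK
  at node 40 with bounds (39, 44): OK
No violation found at any node.
Result: Valid BST


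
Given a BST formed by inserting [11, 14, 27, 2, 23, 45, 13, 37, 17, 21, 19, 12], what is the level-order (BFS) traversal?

Tree insertion order: [11, 14, 27, 2, 23, 45, 13, 37, 17, 21, 19, 12]
Tree (level-order array): [11, 2, 14, None, None, 13, 27, 12, None, 23, 45, None, None, 17, None, 37, None, None, 21, None, None, 19]
BFS from the root, enqueuing left then right child of each popped node:
  queue [11] -> pop 11, enqueue [2, 14], visited so far: [11]
  queue [2, 14] -> pop 2, enqueue [none], visited so far: [11, 2]
  queue [14] -> pop 14, enqueue [13, 27], visited so far: [11, 2, 14]
  queue [13, 27] -> pop 13, enqueue [12], visited so far: [11, 2, 14, 13]
  queue [27, 12] -> pop 27, enqueue [23, 45], visited so far: [11, 2, 14, 13, 27]
  queue [12, 23, 45] -> pop 12, enqueue [none], visited so far: [11, 2, 14, 13, 27, 12]
  queue [23, 45] -> pop 23, enqueue [17], visited so far: [11, 2, 14, 13, 27, 12, 23]
  queue [45, 17] -> pop 45, enqueue [37], visited so far: [11, 2, 14, 13, 27, 12, 23, 45]
  queue [17, 37] -> pop 17, enqueue [21], visited so far: [11, 2, 14, 13, 27, 12, 23, 45, 17]
  queue [37, 21] -> pop 37, enqueue [none], visited so far: [11, 2, 14, 13, 27, 12, 23, 45, 17, 37]
  queue [21] -> pop 21, enqueue [19], visited so far: [11, 2, 14, 13, 27, 12, 23, 45, 17, 37, 21]
  queue [19] -> pop 19, enqueue [none], visited so far: [11, 2, 14, 13, 27, 12, 23, 45, 17, 37, 21, 19]
Result: [11, 2, 14, 13, 27, 12, 23, 45, 17, 37, 21, 19]


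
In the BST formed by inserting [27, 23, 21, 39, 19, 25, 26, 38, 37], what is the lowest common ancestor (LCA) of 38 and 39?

Tree insertion order: [27, 23, 21, 39, 19, 25, 26, 38, 37]
Tree (level-order array): [27, 23, 39, 21, 25, 38, None, 19, None, None, 26, 37]
In a BST, the LCA of p=38, q=39 is the first node v on the
root-to-leaf path with p <= v <= q (go left if both < v, right if both > v).
Walk from root:
  at 27: both 38 and 39 > 27, go right
  at 39: 38 <= 39 <= 39, this is the LCA
LCA = 39


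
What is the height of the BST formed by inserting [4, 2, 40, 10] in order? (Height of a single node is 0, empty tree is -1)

Insertion order: [4, 2, 40, 10]
Tree (level-order array): [4, 2, 40, None, None, 10]
Compute height bottom-up (empty subtree = -1):
  height(2) = 1 + max(-1, -1) = 0
  height(10) = 1 + max(-1, -1) = 0
  height(40) = 1 + max(0, -1) = 1
  height(4) = 1 + max(0, 1) = 2
Height = 2


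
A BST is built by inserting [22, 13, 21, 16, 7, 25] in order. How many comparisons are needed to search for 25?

Search path for 25: 22 -> 25
Found: True
Comparisons: 2


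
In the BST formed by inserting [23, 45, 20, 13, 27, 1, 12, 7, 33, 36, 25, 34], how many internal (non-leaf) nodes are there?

Tree built from: [23, 45, 20, 13, 27, 1, 12, 7, 33, 36, 25, 34]
Tree (level-order array): [23, 20, 45, 13, None, 27, None, 1, None, 25, 33, None, 12, None, None, None, 36, 7, None, 34]
Rule: An internal node has at least one child.
Per-node child counts:
  node 23: 2 child(ren)
  node 20: 1 child(ren)
  node 13: 1 child(ren)
  node 1: 1 child(ren)
  node 12: 1 child(ren)
  node 7: 0 child(ren)
  node 45: 1 child(ren)
  node 27: 2 child(ren)
  node 25: 0 child(ren)
  node 33: 1 child(ren)
  node 36: 1 child(ren)
  node 34: 0 child(ren)
Matching nodes: [23, 20, 13, 1, 12, 45, 27, 33, 36]
Count of internal (non-leaf) nodes: 9


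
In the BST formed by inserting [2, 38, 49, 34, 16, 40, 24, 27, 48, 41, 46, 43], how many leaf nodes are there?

Tree built from: [2, 38, 49, 34, 16, 40, 24, 27, 48, 41, 46, 43]
Tree (level-order array): [2, None, 38, 34, 49, 16, None, 40, None, None, 24, None, 48, None, 27, 41, None, None, None, None, 46, 43]
Rule: A leaf has 0 children.
Per-node child counts:
  node 2: 1 child(ren)
  node 38: 2 child(ren)
  node 34: 1 child(ren)
  node 16: 1 child(ren)
  node 24: 1 child(ren)
  node 27: 0 child(ren)
  node 49: 1 child(ren)
  node 40: 1 child(ren)
  node 48: 1 child(ren)
  node 41: 1 child(ren)
  node 46: 1 child(ren)
  node 43: 0 child(ren)
Matching nodes: [27, 43]
Count of leaf nodes: 2


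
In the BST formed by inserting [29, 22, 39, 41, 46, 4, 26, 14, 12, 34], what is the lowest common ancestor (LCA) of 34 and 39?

Tree insertion order: [29, 22, 39, 41, 46, 4, 26, 14, 12, 34]
Tree (level-order array): [29, 22, 39, 4, 26, 34, 41, None, 14, None, None, None, None, None, 46, 12]
In a BST, the LCA of p=34, q=39 is the first node v on the
root-to-leaf path with p <= v <= q (go left if both < v, right if both > v).
Walk from root:
  at 29: both 34 and 39 > 29, go right
  at 39: 34 <= 39 <= 39, this is the LCA
LCA = 39


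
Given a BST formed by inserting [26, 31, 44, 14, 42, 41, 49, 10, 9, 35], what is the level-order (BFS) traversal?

Tree insertion order: [26, 31, 44, 14, 42, 41, 49, 10, 9, 35]
Tree (level-order array): [26, 14, 31, 10, None, None, 44, 9, None, 42, 49, None, None, 41, None, None, None, 35]
BFS from the root, enqueuing left then right child of each popped node:
  queue [26] -> pop 26, enqueue [14, 31], visited so far: [26]
  queue [14, 31] -> pop 14, enqueue [10], visited so far: [26, 14]
  queue [31, 10] -> pop 31, enqueue [44], visited so far: [26, 14, 31]
  queue [10, 44] -> pop 10, enqueue [9], visited so far: [26, 14, 31, 10]
  queue [44, 9] -> pop 44, enqueue [42, 49], visited so far: [26, 14, 31, 10, 44]
  queue [9, 42, 49] -> pop 9, enqueue [none], visited so far: [26, 14, 31, 10, 44, 9]
  queue [42, 49] -> pop 42, enqueue [41], visited so far: [26, 14, 31, 10, 44, 9, 42]
  queue [49, 41] -> pop 49, enqueue [none], visited so far: [26, 14, 31, 10, 44, 9, 42, 49]
  queue [41] -> pop 41, enqueue [35], visited so far: [26, 14, 31, 10, 44, 9, 42, 49, 41]
  queue [35] -> pop 35, enqueue [none], visited so far: [26, 14, 31, 10, 44, 9, 42, 49, 41, 35]
Result: [26, 14, 31, 10, 44, 9, 42, 49, 41, 35]


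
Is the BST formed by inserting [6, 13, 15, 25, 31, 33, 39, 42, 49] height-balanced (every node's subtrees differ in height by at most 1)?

Tree (level-order array): [6, None, 13, None, 15, None, 25, None, 31, None, 33, None, 39, None, 42, None, 49]
Definition: a tree is height-balanced if, at every node, |h(left) - h(right)| <= 1 (empty subtree has height -1).
Bottom-up per-node check:
  node 49: h_left=-1, h_right=-1, diff=0 [OK], height=0
  node 42: h_left=-1, h_right=0, diff=1 [OK], height=1
  node 39: h_left=-1, h_right=1, diff=2 [FAIL (|-1-1|=2 > 1)], height=2
  node 33: h_left=-1, h_right=2, diff=3 [FAIL (|-1-2|=3 > 1)], height=3
  node 31: h_left=-1, h_right=3, diff=4 [FAIL (|-1-3|=4 > 1)], height=4
  node 25: h_left=-1, h_right=4, diff=5 [FAIL (|-1-4|=5 > 1)], height=5
  node 15: h_left=-1, h_right=5, diff=6 [FAIL (|-1-5|=6 > 1)], height=6
  node 13: h_left=-1, h_right=6, diff=7 [FAIL (|-1-6|=7 > 1)], height=7
  node 6: h_left=-1, h_right=7, diff=8 [FAIL (|-1-7|=8 > 1)], height=8
Node 39 violates the condition: |-1 - 1| = 2 > 1.
Result: Not balanced


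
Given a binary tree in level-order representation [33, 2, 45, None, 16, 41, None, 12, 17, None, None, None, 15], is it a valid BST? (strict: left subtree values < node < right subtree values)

Level-order array: [33, 2, 45, None, 16, 41, None, 12, 17, None, None, None, 15]
Validate using subtree bounds (lo, hi): at each node, require lo < value < hi,
then recurse left with hi=value and right with lo=value.
Preorder trace (stopping at first violation):
  at node 33 with bounds (-inf, +inf): OK
  at node 2 with bounds (-inf, 33): OK
  at node 16 with bounds (2, 33): OK
  at node 12 with bounds (2, 16): OK
  at node 15 with bounds (12, 16): OK
  at node 17 with bounds (16, 33): OK
  at node 45 with bounds (33, +inf): OK
  at node 41 with bounds (33, 45): OK
No violation found at any node.
Result: Valid BST


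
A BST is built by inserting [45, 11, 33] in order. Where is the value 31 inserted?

Starting tree (level order): [45, 11, None, None, 33]
Insertion path: 45 -> 11 -> 33
Result: insert 31 as left child of 33
Final tree (level order): [45, 11, None, None, 33, 31]


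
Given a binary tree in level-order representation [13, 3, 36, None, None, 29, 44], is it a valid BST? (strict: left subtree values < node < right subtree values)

Level-order array: [13, 3, 36, None, None, 29, 44]
Validate using subtree bounds (lo, hi): at each node, require lo < value < hi,
then recurse left with hi=value and right with lo=value.
Preorder trace (stopping at first violation):
  at node 13 with bounds (-inf, +inf): OK
  at node 3 with bounds (-inf, 13): OK
  at node 36 with bounds (13, +inf): OK
  at node 29 with bounds (13, 36): OK
  at node 44 with bounds (36, +inf): OK
No violation found at any node.
Result: Valid BST


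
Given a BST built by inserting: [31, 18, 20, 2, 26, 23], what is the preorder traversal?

Tree insertion order: [31, 18, 20, 2, 26, 23]
Tree (level-order array): [31, 18, None, 2, 20, None, None, None, 26, 23]
Preorder traversal: [31, 18, 2, 20, 26, 23]


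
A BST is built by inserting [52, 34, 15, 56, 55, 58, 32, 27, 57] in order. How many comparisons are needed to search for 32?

Search path for 32: 52 -> 34 -> 15 -> 32
Found: True
Comparisons: 4


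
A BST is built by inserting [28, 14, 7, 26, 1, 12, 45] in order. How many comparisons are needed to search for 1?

Search path for 1: 28 -> 14 -> 7 -> 1
Found: True
Comparisons: 4


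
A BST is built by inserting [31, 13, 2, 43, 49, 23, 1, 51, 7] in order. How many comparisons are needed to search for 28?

Search path for 28: 31 -> 13 -> 23
Found: False
Comparisons: 3


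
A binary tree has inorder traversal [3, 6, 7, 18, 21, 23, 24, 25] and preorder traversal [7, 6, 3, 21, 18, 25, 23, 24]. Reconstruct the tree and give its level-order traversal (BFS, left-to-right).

Inorder:  [3, 6, 7, 18, 21, 23, 24, 25]
Preorder: [7, 6, 3, 21, 18, 25, 23, 24]
Algorithm: preorder visits root first, so consume preorder in order;
for each root, split the current inorder slice at that value into
left-subtree inorder and right-subtree inorder, then recurse.
Recursive splits:
  root=7; inorder splits into left=[3, 6], right=[18, 21, 23, 24, 25]
  root=6; inorder splits into left=[3], right=[]
  root=3; inorder splits into left=[], right=[]
  root=21; inorder splits into left=[18], right=[23, 24, 25]
  root=18; inorder splits into left=[], right=[]
  root=25; inorder splits into left=[23, 24], right=[]
  root=23; inorder splits into left=[], right=[24]
  root=24; inorder splits into left=[], right=[]
Reconstructed level-order: [7, 6, 21, 3, 18, 25, 23, 24]


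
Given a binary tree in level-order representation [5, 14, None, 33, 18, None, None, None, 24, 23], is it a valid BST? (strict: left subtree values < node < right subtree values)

Level-order array: [5, 14, None, 33, 18, None, None, None, 24, 23]
Validate using subtree bounds (lo, hi): at each node, require lo < value < hi,
then recurse left with hi=value and right with lo=value.
Preorder trace (stopping at first violation):
  at node 5 with bounds (-inf, +inf): OK
  at node 14 with bounds (-inf, 5): VIOLATION
Node 14 violates its bound: not (-inf < 14 < 5).
Result: Not a valid BST


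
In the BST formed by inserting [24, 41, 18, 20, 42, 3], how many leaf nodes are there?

Tree built from: [24, 41, 18, 20, 42, 3]
Tree (level-order array): [24, 18, 41, 3, 20, None, 42]
Rule: A leaf has 0 children.
Per-node child counts:
  node 24: 2 child(ren)
  node 18: 2 child(ren)
  node 3: 0 child(ren)
  node 20: 0 child(ren)
  node 41: 1 child(ren)
  node 42: 0 child(ren)
Matching nodes: [3, 20, 42]
Count of leaf nodes: 3


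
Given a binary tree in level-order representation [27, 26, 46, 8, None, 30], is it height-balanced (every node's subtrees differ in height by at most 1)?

Tree (level-order array): [27, 26, 46, 8, None, 30]
Definition: a tree is height-balanced if, at every node, |h(left) - h(right)| <= 1 (empty subtree has height -1).
Bottom-up per-node check:
  node 8: h_left=-1, h_right=-1, diff=0 [OK], height=0
  node 26: h_left=0, h_right=-1, diff=1 [OK], height=1
  node 30: h_left=-1, h_right=-1, diff=0 [OK], height=0
  node 46: h_left=0, h_right=-1, diff=1 [OK], height=1
  node 27: h_left=1, h_right=1, diff=0 [OK], height=2
All nodes satisfy the balance condition.
Result: Balanced


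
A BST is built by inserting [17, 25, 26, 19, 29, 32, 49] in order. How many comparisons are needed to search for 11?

Search path for 11: 17
Found: False
Comparisons: 1


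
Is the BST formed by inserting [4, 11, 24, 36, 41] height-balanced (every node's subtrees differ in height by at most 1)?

Tree (level-order array): [4, None, 11, None, 24, None, 36, None, 41]
Definition: a tree is height-balanced if, at every node, |h(left) - h(right)| <= 1 (empty subtree has height -1).
Bottom-up per-node check:
  node 41: h_left=-1, h_right=-1, diff=0 [OK], height=0
  node 36: h_left=-1, h_right=0, diff=1 [OK], height=1
  node 24: h_left=-1, h_right=1, diff=2 [FAIL (|-1-1|=2 > 1)], height=2
  node 11: h_left=-1, h_right=2, diff=3 [FAIL (|-1-2|=3 > 1)], height=3
  node 4: h_left=-1, h_right=3, diff=4 [FAIL (|-1-3|=4 > 1)], height=4
Node 24 violates the condition: |-1 - 1| = 2 > 1.
Result: Not balanced


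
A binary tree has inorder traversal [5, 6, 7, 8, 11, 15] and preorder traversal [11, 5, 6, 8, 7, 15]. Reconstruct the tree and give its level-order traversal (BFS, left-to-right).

Inorder:  [5, 6, 7, 8, 11, 15]
Preorder: [11, 5, 6, 8, 7, 15]
Algorithm: preorder visits root first, so consume preorder in order;
for each root, split the current inorder slice at that value into
left-subtree inorder and right-subtree inorder, then recurse.
Recursive splits:
  root=11; inorder splits into left=[5, 6, 7, 8], right=[15]
  root=5; inorder splits into left=[], right=[6, 7, 8]
  root=6; inorder splits into left=[], right=[7, 8]
  root=8; inorder splits into left=[7], right=[]
  root=7; inorder splits into left=[], right=[]
  root=15; inorder splits into left=[], right=[]
Reconstructed level-order: [11, 5, 15, 6, 8, 7]


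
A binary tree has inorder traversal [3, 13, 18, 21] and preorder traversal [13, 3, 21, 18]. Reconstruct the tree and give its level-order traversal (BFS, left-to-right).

Inorder:  [3, 13, 18, 21]
Preorder: [13, 3, 21, 18]
Algorithm: preorder visits root first, so consume preorder in order;
for each root, split the current inorder slice at that value into
left-subtree inorder and right-subtree inorder, then recurse.
Recursive splits:
  root=13; inorder splits into left=[3], right=[18, 21]
  root=3; inorder splits into left=[], right=[]
  root=21; inorder splits into left=[18], right=[]
  root=18; inorder splits into left=[], right=[]
Reconstructed level-order: [13, 3, 21, 18]
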